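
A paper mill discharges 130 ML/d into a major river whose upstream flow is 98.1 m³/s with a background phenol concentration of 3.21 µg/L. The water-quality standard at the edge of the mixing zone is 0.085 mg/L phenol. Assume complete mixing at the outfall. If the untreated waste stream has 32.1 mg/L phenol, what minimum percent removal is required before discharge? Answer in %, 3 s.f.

130 ML/d = 1.505 m³/s.
3.21 µg/L = 0.00321 mg/L.
Mass balance: 0.085·99.6 = 1.505·Cₑ + 98.1·0.00321.
Cₑ = (8.466 − 0.3149) / 1.505 = 5.418 mg/L.
Required removal = 1 − 5.418/32.1 = 83.12 %.

83.1 %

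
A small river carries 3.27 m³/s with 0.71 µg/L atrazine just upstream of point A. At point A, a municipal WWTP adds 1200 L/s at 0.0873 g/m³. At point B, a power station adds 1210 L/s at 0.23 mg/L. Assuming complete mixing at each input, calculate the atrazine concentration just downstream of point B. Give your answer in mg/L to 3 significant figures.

0.0678 mg/L

0.71 µg/L = 0.00071 mg/L.
1200 L/s = 1.2 m³/s.
After input A: C = (3.27·0.00071 + 1.2·0.0873) / 4.47 = 0.02396 mg/L.
1210 L/s = 1.21 m³/s.
After input B: C = (4.47·0.02396 + 1.21·0.23) / 5.68 = 0.06785 mg/L.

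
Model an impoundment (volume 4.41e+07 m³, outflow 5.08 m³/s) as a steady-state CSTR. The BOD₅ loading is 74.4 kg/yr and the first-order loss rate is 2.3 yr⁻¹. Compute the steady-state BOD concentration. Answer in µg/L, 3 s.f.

0.284 µg/L

Outflow Q = 5.08 m³/s × 3.156e+07 s/yr = 1.603e+08 m³/yr.
Steady-state CSTR mass balance: W = Q·C + k·V·C, so C = W/(Q + kV).
Q + kV = 1.603e+08 + 2.3·4.41e+07 = 2.617e+08 m³/yr.
C = 74.4/2.617e+08 = 2.842e-07 kg/m³ = 0.0002842 mg/L = 0.2842 µg/L.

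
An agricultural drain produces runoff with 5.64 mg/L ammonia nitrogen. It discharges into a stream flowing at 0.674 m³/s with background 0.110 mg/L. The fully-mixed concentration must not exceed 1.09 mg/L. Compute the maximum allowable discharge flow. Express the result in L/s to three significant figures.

145 L/s

Mass balance at complete mixing: C_std·(Q_w + Q_r) = Q_w·C_e + Q_r·C_b.
Rearranging, Q_w = Q_r·(C_std − C_b)/(C_e − C_std) = 0.674·(1.09 − 0.11) / (5.64 − 1.09) = 0.1452 m³/s.
= 145.2 L/s.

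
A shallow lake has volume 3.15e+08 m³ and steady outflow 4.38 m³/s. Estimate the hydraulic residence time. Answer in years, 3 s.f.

2.28 yr

Q = 4.38 m³/s × 3.156e+07 s/yr = 1.382e+08 m³/yr.
Hydraulic residence time τ = V/Q = 3.15e+08/1.382e+08 = 2.279 yr.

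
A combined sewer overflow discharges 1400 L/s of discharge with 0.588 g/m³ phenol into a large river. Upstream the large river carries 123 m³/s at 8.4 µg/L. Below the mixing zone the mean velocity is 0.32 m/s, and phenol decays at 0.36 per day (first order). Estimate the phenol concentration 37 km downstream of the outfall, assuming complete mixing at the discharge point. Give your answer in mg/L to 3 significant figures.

1400 L/s = 1.4 m³/s.
8.4 µg/L = 0.0084 mg/L.
After complete mixing, C₀ = (1.4·0.588 + 123·0.0084) / 124.4 = 0.01492 mg/L.
Travel time t = 3.7e+04 m / 0.32 m/s = 1.156e+05 s = 1.338 d.
C = 0.01492·exp(−0.36·1.338) = 0.01492·0.6177 = 0.009218 mg/L.

0.00922 mg/L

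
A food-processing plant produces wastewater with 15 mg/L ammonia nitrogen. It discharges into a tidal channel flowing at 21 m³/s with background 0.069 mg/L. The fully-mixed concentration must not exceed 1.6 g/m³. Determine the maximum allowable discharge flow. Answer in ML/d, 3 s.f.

207 ML/d

Mass balance at complete mixing: C_std·(Q_w + Q_r) = Q_w·C_e + Q_r·C_b.
Rearranging, Q_w = Q_r·(C_std − C_b)/(C_e − C_std) = 21·(1.6 − 0.069) / (15 − 1.6) = 2.399 m³/s.
= 207.3 ML/d.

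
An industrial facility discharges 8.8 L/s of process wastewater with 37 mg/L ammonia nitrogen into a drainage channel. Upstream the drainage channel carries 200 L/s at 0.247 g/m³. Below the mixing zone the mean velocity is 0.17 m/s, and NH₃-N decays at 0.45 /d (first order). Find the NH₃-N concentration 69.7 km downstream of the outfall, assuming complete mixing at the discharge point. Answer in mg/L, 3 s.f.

0.212 mg/L

8.8 L/s = 0.0088 m³/s.
200 L/s = 0.2 m³/s.
After complete mixing, C₀ = (0.0088·37 + 0.2·0.247) / 0.2088 = 1.796 mg/L.
Travel time t = 6.97e+04 m / 0.17 m/s = 4.1e+05 s = 4.745 d.
C = 1.796·exp(−0.45·4.745) = 1.796·0.1182 = 0.2123 mg/L.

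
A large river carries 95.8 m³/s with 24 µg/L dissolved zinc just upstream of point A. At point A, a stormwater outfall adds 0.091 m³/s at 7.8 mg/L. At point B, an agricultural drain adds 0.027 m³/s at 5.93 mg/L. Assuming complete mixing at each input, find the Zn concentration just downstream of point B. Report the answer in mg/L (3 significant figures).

24 µg/L = 0.024 mg/L.
After input A: C = (95.8·0.024 + 0.091·7.8) / 95.89 = 0.03138 mg/L.
After input B: C = (95.89·0.03138 + 0.027·5.93) / 95.92 = 0.03304 mg/L.

0.0330 mg/L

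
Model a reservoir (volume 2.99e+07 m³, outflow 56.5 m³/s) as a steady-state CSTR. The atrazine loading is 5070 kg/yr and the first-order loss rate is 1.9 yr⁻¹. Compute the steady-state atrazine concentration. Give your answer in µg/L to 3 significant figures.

2.76 µg/L

Outflow Q = 56.5 m³/s × 3.156e+07 s/yr = 1.783e+09 m³/yr.
Steady-state CSTR mass balance: W = Q·C + k·V·C, so C = W/(Q + kV).
Q + kV = 1.783e+09 + 1.9·2.99e+07 = 1.84e+09 m³/yr.
C = 5070/1.84e+09 = 2.756e-06 kg/m³ = 0.002756 mg/L = 2.756 µg/L.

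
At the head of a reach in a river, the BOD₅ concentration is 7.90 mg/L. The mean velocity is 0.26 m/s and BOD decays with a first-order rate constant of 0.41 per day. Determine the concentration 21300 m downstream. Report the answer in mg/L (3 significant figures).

Travel time t = 21300 m / 0.26 m/s = 2.13e+04/0.26 = 8.192e+04 s = 0.9482 d.
First-order decay: C = 7.90·exp(−0.41·0.9482) = 7.90·0.6779 = 5.355 mg/L.

5.36 mg/L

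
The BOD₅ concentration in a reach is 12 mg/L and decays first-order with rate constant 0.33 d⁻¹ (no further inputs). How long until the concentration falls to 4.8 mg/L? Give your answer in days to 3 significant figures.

2.78 d

t = ln(C₀/C)/k = ln(12/4.8)/0.33 = 0.9163/0.33 = 2.777 d.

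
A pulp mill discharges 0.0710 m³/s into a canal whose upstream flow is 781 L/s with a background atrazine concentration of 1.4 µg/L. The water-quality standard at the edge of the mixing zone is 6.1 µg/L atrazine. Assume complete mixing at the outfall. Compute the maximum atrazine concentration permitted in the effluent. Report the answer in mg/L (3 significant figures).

781 L/s = 0.781 m³/s.
1.4 µg/L = 0.0014 mg/L.
6.1 µg/L = 0.0061 mg/L.
Mass balance: 0.0061·0.852 = 0.071·Cₑ + 0.781·0.0014.
Cₑ = (0.005197 − 0.001093) / 0.071 = 0.0578 mg/L.

0.0578 mg/L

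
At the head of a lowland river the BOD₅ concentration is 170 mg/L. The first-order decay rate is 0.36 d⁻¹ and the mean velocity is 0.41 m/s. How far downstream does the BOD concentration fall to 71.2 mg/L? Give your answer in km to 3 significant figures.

From C = C₀·e^(−kt), t = ln(C₀/C)/k = ln(170/71.2)/0.36 = 0.8703/0.36 = 2.418 d.
Distance = v·t = 0.41 m/s × 2.089e+05 s = 8.564e+04 m = 85.64 km.

85.6 km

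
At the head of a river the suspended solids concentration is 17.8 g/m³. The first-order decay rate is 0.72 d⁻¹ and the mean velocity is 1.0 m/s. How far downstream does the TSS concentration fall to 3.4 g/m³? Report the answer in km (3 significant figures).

199 km

From C = C₀·e^(−kt), t = ln(C₀/C)/k = ln(17.8/3.4)/0.72 = 1.655/0.72 = 2.299 d.
Distance = v·t = 1.0 m/s × 1.987e+05 s = 1.987e+05 m = 198.7 km.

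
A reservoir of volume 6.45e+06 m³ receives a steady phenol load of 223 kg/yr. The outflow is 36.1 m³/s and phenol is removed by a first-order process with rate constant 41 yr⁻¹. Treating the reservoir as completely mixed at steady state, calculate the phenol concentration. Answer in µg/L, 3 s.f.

Outflow Q = 36.1 m³/s × 3.156e+07 s/yr = 1.139e+09 m³/yr.
Steady-state CSTR mass balance: W = Q·C + k·V·C, so C = W/(Q + kV).
Q + kV = 1.139e+09 + 41·6.45e+06 = 1.404e+09 m³/yr.
C = 223/1.404e+09 = 1.589e-07 kg/m³ = 0.0001589 mg/L = 0.1589 µg/L.

0.159 µg/L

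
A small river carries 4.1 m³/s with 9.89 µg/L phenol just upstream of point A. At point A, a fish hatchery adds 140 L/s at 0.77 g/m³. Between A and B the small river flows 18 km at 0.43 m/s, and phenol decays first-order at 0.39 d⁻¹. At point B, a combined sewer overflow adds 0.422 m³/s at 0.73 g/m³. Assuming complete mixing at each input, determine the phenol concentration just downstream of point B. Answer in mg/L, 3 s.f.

9.89 µg/L = 0.00989 mg/L.
140 L/s = 0.14 m³/s.
After input A: C = (4.1·0.00989 + 0.14·0.77) / 4.24 = 0.03499 mg/L.
Over the 18 km reach to input B (t = 4.186e+04 s = 0.4845 d), decay gives C = 0.03499·exp(−0.39·0.4845) = 0.02896 mg/L.
After input B: C = (4.24·0.02896 + 0.422·0.73) / 4.662 = 0.09242 mg/L.

0.0924 mg/L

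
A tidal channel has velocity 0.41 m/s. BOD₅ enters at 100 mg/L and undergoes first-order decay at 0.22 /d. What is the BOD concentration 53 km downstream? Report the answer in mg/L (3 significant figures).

Travel time t = 53 km / 0.41 m/s = 5.3e+04/0.41 = 1.293e+05 s = 1.496 d.
First-order decay: C = 100·exp(−0.22·1.496) = 100·0.7195 = 71.95 mg/L.

72.0 mg/L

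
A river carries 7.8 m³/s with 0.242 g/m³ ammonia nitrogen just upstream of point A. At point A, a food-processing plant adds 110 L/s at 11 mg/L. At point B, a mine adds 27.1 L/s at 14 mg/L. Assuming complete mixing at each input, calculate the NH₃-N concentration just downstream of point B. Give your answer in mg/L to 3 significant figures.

110 L/s = 0.11 m³/s.
After input A: C = (7.8·0.242 + 0.11·11) / 7.91 = 0.3916 mg/L.
27.1 L/s = 0.0271 m³/s.
After input B: C = (7.91·0.3916 + 0.0271·14) / 7.937 = 0.4381 mg/L.

0.438 mg/L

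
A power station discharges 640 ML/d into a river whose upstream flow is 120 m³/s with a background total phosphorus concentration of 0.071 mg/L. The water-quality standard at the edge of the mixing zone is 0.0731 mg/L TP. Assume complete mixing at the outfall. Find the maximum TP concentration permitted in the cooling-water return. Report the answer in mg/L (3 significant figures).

0.107 mg/L

640 ML/d = 7.407 m³/s.
Mass balance: 0.0731·127.4 = 7.407·Cₑ + 120·0.071.
Cₑ = (9.313 − 8.52) / 7.407 = 0.1071 mg/L.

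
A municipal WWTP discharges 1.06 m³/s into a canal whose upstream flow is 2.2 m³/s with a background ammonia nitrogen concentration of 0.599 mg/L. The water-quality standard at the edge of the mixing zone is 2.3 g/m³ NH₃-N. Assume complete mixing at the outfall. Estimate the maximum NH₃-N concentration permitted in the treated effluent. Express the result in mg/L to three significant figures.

5.83 mg/L

Mass balance: 2.3·3.26 = 1.06·Cₑ + 2.2·0.599.
Cₑ = (7.498 − 1.318) / 1.06 = 5.83 mg/L.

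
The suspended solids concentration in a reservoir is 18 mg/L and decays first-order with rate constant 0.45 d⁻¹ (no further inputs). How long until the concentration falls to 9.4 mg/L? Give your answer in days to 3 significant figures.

t = ln(C₀/C)/k = ln(18/9.4)/0.45 = 0.6497/0.45 = 1.444 d.

1.44 d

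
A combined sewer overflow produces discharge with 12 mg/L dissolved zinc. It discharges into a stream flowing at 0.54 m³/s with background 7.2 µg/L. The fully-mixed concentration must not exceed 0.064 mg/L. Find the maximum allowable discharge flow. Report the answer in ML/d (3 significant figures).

7.2 µg/L = 0.0072 mg/L.
Mass balance at complete mixing: C_std·(Q_w + Q_r) = Q_w·C_e + Q_r·C_b.
Rearranging, Q_w = Q_r·(C_std − C_b)/(C_e − C_std) = 0.54·(0.064 − 0.0072) / (12 − 0.064) = 0.00257 m³/s.
= 0.222 ML/d.

0.222 ML/d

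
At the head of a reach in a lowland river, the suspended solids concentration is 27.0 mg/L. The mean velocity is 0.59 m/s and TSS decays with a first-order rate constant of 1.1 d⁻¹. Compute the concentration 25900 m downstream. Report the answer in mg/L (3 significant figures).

15.4 mg/L

Travel time t = 25900 m / 0.59 m/s = 2.59e+04/0.59 = 4.39e+04 s = 0.5081 d.
First-order decay: C = 27.0·exp(−1.1·0.5081) = 27.0·0.5718 = 15.44 mg/L.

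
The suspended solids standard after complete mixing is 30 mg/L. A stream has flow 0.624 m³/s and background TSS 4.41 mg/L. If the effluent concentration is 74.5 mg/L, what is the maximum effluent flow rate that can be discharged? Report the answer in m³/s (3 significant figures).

0.359 m³/s

Mass balance at complete mixing: C_std·(Q_w + Q_r) = Q_w·C_e + Q_r·C_b.
Rearranging, Q_w = Q_r·(C_std − C_b)/(C_e − C_std) = 0.624·(30 − 4.41) / (74.5 − 30) = 0.3588 m³/s.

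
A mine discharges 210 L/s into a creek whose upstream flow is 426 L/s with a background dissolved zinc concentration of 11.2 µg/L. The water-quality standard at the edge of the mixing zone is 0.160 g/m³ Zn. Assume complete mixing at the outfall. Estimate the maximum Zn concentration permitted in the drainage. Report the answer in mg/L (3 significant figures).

210 L/s = 0.21 m³/s.
426 L/s = 0.426 m³/s.
11.2 µg/L = 0.0112 mg/L.
Mass balance: 0.16·0.636 = 0.21·Cₑ + 0.426·0.0112.
Cₑ = (0.1018 − 0.004771) / 0.21 = 0.4619 mg/L.

0.462 mg/L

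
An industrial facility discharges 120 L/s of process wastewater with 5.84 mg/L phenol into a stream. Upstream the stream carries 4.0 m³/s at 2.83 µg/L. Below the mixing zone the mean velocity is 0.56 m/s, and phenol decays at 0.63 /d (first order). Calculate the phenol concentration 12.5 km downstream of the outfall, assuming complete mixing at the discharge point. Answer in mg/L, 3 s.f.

0.147 mg/L

120 L/s = 0.12 m³/s.
2.83 µg/L = 0.00283 mg/L.
After complete mixing, C₀ = (0.12·5.84 + 4·0.00283) / 4.12 = 0.1728 mg/L.
Travel time t = 1.25e+04 m / 0.56 m/s = 2.232e+04 s = 0.2583 d.
C = 0.1728·exp(−0.63·0.2583) = 0.1728·0.8498 = 0.1469 mg/L.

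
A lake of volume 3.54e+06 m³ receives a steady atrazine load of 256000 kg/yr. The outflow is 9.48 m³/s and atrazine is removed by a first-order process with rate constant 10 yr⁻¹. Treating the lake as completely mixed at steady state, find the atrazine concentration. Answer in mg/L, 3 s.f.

0.765 mg/L

Outflow Q = 9.48 m³/s × 3.156e+07 s/yr = 2.992e+08 m³/yr.
Steady-state CSTR mass balance: W = Q·C + k·V·C, so C = W/(Q + kV).
Q + kV = 2.992e+08 + 10·3.54e+06 = 3.346e+08 m³/yr.
C = 256000/3.346e+08 = 0.0007652 kg/m³ = 0.7652 mg/L.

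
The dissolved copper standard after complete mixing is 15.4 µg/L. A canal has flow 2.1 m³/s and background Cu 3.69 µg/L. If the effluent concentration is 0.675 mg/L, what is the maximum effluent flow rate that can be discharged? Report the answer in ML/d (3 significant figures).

3.22 ML/d

3.69 µg/L = 0.00369 mg/L.
15.4 µg/L = 0.0154 mg/L.
Mass balance at complete mixing: C_std·(Q_w + Q_r) = Q_w·C_e + Q_r·C_b.
Rearranging, Q_w = Q_r·(C_std − C_b)/(C_e − C_std) = 2.1·(0.0154 − 0.00369) / (0.675 − 0.0154) = 0.03728 m³/s.
= 3.221 ML/d.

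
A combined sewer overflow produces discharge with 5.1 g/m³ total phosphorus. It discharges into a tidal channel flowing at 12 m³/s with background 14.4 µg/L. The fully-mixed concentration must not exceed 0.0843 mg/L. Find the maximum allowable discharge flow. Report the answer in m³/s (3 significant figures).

14.4 µg/L = 0.0144 mg/L.
Mass balance at complete mixing: C_std·(Q_w + Q_r) = Q_w·C_e + Q_r·C_b.
Rearranging, Q_w = Q_r·(C_std − C_b)/(C_e − C_std) = 12·(0.0843 − 0.0144) / (5.1 − 0.0843) = 0.1672 m³/s.

0.167 m³/s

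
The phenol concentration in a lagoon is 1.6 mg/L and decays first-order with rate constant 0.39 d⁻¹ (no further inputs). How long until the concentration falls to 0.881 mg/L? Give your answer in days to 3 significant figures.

t = ln(C₀/C)/k = ln(1.6/0.881)/0.39 = 0.5967/0.39 = 1.53 d.

1.53 d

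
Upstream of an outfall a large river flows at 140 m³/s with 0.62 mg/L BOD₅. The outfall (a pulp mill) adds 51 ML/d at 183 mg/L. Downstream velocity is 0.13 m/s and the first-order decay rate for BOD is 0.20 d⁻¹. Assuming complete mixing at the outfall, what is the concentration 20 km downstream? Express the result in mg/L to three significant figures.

51 ML/d = 0.5903 m³/s.
After complete mixing, C₀ = (0.5903·183 + 140·0.62) / 140.6 = 1.386 mg/L.
Travel time t = 2e+04 m / 0.13 m/s = 1.538e+05 s = 1.781 d.
C = 1.386·exp(−0.20·1.781) = 1.386·0.7004 = 0.9705 mg/L.

0.971 mg/L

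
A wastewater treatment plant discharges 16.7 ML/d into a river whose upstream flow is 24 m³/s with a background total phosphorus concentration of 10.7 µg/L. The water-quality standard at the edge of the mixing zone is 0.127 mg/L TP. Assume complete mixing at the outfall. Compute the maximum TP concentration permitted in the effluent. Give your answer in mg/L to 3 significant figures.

16.7 ML/d = 0.1933 m³/s.
10.7 µg/L = 0.0107 mg/L.
Mass balance: 0.127·24.19 = 0.1933·Cₑ + 24·0.0107.
Cₑ = (3.073 − 0.2568) / 0.1933 = 14.57 mg/L.

14.6 mg/L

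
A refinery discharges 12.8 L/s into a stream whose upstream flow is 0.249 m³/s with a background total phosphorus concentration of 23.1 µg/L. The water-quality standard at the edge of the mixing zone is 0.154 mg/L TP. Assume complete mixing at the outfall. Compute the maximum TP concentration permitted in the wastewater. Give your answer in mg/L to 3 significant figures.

2.70 mg/L

12.8 L/s = 0.0128 m³/s.
23.1 µg/L = 0.0231 mg/L.
Mass balance: 0.154·0.2618 = 0.0128·Cₑ + 0.249·0.0231.
Cₑ = (0.04032 − 0.005752) / 0.0128 = 2.7 mg/L.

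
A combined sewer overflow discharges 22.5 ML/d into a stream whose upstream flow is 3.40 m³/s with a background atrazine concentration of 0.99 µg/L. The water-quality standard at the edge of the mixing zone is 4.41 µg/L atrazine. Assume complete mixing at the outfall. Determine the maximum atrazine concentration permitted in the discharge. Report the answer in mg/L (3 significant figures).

0.0491 mg/L

22.5 ML/d = 0.2604 m³/s.
0.99 µg/L = 0.00099 mg/L.
4.41 µg/L = 0.00441 mg/L.
Mass balance: 0.00441·3.66 = 0.2604·Cₑ + 3.4·0.00099.
Cₑ = (0.01614 − 0.003366) / 0.2604 = 0.04906 mg/L.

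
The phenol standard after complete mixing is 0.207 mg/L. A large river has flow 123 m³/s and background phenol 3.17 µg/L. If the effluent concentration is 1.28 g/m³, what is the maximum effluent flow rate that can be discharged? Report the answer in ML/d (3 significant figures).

2020 ML/d

3.17 µg/L = 0.00317 mg/L.
Mass balance at complete mixing: C_std·(Q_w + Q_r) = Q_w·C_e + Q_r·C_b.
Rearranging, Q_w = Q_r·(C_std − C_b)/(C_e − C_std) = 123·(0.207 − 0.00317) / (1.28 − 0.207) = 23.37 m³/s.
= 2019 ML/d.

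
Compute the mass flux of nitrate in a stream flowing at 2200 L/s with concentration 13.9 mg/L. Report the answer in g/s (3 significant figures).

30.6 g/s

2200 L/s = 2.2 m³/s.
Mass flux = Q·C = 2.2 m³/s × 13.9 g/m³ = 30.58 g/s.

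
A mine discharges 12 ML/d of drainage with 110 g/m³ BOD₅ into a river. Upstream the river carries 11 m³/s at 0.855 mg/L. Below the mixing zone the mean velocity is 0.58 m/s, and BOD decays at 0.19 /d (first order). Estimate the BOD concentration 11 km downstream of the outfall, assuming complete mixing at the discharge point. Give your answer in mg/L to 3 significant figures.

2.13 mg/L

12 ML/d = 0.1389 m³/s.
After complete mixing, C₀ = (0.1389·110 + 11·0.855) / 11.14 = 2.216 mg/L.
Travel time t = 1.1e+04 m / 0.58 m/s = 1.897e+04 s = 0.2195 d.
C = 2.216·exp(−0.19·0.2195) = 2.216·0.9592 = 2.125 mg/L.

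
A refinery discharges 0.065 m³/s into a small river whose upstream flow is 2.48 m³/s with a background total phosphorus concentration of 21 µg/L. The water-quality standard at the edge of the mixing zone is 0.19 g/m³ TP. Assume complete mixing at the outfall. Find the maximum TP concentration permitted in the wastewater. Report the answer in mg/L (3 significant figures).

21 µg/L = 0.021 mg/L.
Mass balance: 0.19·2.545 = 0.065·Cₑ + 2.48·0.021.
Cₑ = (0.4835 − 0.05208) / 0.065 = 6.638 mg/L.

6.64 mg/L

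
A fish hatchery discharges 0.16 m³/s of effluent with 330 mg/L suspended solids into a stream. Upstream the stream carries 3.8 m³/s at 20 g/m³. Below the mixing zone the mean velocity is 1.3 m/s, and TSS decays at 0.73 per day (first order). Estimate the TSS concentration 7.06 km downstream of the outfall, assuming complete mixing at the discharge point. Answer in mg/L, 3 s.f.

31.1 mg/L

After complete mixing, C₀ = (0.16·330 + 3.8·20) / 3.96 = 32.53 mg/L.
Travel time t = 7060 m / 1.3 m/s = 5431 s = 0.06286 d.
C = 32.53·exp(−0.73·0.06286) = 32.53·0.9552 = 31.07 mg/L.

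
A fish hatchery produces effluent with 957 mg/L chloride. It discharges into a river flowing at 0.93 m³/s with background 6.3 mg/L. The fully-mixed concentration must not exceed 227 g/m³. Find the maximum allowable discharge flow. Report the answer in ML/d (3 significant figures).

24.3 ML/d

Mass balance at complete mixing: C_std·(Q_w + Q_r) = Q_w·C_e + Q_r·C_b.
Rearranging, Q_w = Q_r·(C_std − C_b)/(C_e − C_std) = 0.93·(227 − 6.3) / (957 − 227) = 0.2812 m³/s.
= 24.29 ML/d.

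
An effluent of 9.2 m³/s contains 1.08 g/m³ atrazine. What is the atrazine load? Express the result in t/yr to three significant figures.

314 t/yr

Mass flux = Q·C = 9.2 m³/s × 1.08 g/m³ = 9.936 g/s.
= 9.936 g/s × 31.56 = 313.6 t/yr.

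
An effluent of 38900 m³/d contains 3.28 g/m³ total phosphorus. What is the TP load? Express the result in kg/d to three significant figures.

38900 m³/d = 0.4502 m³/s.
Mass flux = Q·C = 0.4502 m³/s × 3.28 g/m³ = 1.477 g/s.
= 1.477 g/s × 86.4 = 127.6 kg/d.

128 kg/d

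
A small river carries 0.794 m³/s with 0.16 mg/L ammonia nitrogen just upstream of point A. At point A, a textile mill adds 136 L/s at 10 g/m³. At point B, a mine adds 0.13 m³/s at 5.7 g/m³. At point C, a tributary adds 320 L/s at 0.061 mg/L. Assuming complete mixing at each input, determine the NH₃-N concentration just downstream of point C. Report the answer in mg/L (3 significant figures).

1.63 mg/L

136 L/s = 0.136 m³/s.
After input A: C = (0.794·0.16 + 0.136·10) / 0.93 = 1.599 mg/L.
After input B: C = (0.93·1.599 + 0.13·5.7) / 1.06 = 2.102 mg/L.
320 L/s = 0.32 m³/s.
After input C: C = (1.06·2.102 + 0.32·0.061) / 1.38 = 1.629 mg/L.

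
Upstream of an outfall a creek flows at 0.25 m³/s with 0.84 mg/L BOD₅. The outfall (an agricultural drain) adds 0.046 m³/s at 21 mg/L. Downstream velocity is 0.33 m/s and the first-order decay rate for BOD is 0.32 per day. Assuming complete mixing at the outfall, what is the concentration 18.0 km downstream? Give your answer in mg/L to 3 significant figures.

3.25 mg/L

After complete mixing, C₀ = (0.046·21 + 0.25·0.84) / 0.296 = 3.973 mg/L.
Travel time t = 1.8e+04 m / 0.33 m/s = 5.455e+04 s = 0.6313 d.
C = 3.973·exp(−0.32·0.6313) = 3.973·0.8171 = 3.246 mg/L.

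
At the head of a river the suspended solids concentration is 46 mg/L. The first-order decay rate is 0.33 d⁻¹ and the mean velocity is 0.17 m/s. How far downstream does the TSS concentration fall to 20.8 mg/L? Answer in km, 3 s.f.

From C = C₀·e^(−kt), t = ln(C₀/C)/k = ln(46/20.8)/0.33 = 0.7937/0.33 = 2.405 d.
Distance = v·t = 0.17 m/s × 2.078e+05 s = 3.533e+04 m = 35.33 km.

35.3 km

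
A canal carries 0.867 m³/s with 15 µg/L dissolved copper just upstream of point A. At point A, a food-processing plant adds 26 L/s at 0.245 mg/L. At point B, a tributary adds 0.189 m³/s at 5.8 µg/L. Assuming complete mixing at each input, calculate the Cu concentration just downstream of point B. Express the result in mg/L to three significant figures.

0.0189 mg/L

15 µg/L = 0.015 mg/L.
26 L/s = 0.026 m³/s.
After input A: C = (0.867·0.015 + 0.026·0.245) / 0.893 = 0.0217 mg/L.
5.8 µg/L = 0.0058 mg/L.
After input B: C = (0.893·0.0217 + 0.189·0.0058) / 1.082 = 0.01892 mg/L.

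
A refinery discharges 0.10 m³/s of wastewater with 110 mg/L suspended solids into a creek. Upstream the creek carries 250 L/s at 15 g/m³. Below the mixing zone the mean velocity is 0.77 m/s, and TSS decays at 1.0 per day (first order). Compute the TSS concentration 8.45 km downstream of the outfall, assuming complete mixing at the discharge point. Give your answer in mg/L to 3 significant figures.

250 L/s = 0.25 m³/s.
After complete mixing, C₀ = (0.1·110 + 0.25·15) / 0.35 = 42.14 mg/L.
Travel time t = 8450 m / 0.77 m/s = 1.097e+04 s = 0.127 d.
C = 42.14·exp(−1.0·0.127) = 42.14·0.8807 = 37.12 mg/L.

37.1 mg/L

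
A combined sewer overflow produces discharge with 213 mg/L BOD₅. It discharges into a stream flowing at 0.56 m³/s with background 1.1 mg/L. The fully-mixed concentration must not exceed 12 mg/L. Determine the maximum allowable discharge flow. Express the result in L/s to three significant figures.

Mass balance at complete mixing: C_std·(Q_w + Q_r) = Q_w·C_e + Q_r·C_b.
Rearranging, Q_w = Q_r·(C_std − C_b)/(C_e − C_std) = 0.56·(12 − 1.1) / (213 − 12) = 0.03037 m³/s.
= 30.37 L/s.

30.4 L/s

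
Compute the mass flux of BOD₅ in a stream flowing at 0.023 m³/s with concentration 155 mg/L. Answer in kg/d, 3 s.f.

Mass flux = Q·C = 0.023 m³/s × 155 g/m³ = 3.565 g/s.
= 3.565 g/s × 86.4 = 308 kg/d.

308 kg/d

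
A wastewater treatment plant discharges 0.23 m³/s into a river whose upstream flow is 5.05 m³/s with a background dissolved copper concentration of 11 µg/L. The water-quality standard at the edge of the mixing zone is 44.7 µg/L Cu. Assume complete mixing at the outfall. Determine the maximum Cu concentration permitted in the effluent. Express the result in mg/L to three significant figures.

11 µg/L = 0.011 mg/L.
44.7 µg/L = 0.0447 mg/L.
Mass balance: 0.0447·5.28 = 0.23·Cₑ + 5.05·0.011.
Cₑ = (0.236 − 0.05555) / 0.23 = 0.7846 mg/L.

0.785 mg/L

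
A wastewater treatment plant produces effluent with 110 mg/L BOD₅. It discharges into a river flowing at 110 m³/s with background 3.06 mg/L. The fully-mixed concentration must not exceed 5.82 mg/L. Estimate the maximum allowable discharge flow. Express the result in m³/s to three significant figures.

2.91 m³/s

Mass balance at complete mixing: C_std·(Q_w + Q_r) = Q_w·C_e + Q_r·C_b.
Rearranging, Q_w = Q_r·(C_std − C_b)/(C_e − C_std) = 110·(5.82 − 3.06) / (110 − 5.82) = 2.914 m³/s.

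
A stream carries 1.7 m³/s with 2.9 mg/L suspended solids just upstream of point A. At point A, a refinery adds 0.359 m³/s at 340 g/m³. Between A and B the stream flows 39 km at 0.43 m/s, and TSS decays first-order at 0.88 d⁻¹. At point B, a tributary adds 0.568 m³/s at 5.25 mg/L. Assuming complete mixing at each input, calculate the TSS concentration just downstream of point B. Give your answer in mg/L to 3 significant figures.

After input A: C = (1.7·2.9 + 0.359·340) / 2.059 = 61.68 mg/L.
Over the 39 km reach to input B (t = 9.07e+04 s = 1.05 d), decay gives C = 61.68·exp(−0.88·1.05) = 24.49 mg/L.
After input B: C = (2.059·24.49 + 0.568·5.25) / 2.627 = 20.33 mg/L.

20.3 mg/L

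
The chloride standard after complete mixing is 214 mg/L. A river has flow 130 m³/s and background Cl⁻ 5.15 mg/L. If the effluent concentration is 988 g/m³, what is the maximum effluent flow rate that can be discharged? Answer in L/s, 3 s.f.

35100 L/s

Mass balance at complete mixing: C_std·(Q_w + Q_r) = Q_w·C_e + Q_r·C_b.
Rearranging, Q_w = Q_r·(C_std − C_b)/(C_e − C_std) = 130·(214 − 5.15) / (988 − 214) = 35.08 m³/s.
= 3.508e+04 L/s.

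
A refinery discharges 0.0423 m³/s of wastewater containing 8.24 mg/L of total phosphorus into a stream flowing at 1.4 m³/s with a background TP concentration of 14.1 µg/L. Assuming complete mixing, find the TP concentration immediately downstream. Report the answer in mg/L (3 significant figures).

14.1 µg/L = 0.0141 mg/L.
By mass balance at complete mixing, C = (0.0423·8.24 + 1.4·0.0141) / (0.0423 + 1.4) = 0.3683/1.442 = 0.2554 mg/L.

0.255 mg/L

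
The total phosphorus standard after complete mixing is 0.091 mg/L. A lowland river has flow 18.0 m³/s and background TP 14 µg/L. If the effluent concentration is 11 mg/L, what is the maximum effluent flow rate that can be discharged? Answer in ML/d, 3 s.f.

14 µg/L = 0.014 mg/L.
Mass balance at complete mixing: C_std·(Q_w + Q_r) = Q_w·C_e + Q_r·C_b.
Rearranging, Q_w = Q_r·(C_std − C_b)/(C_e − C_std) = 18.0·(0.091 − 0.014) / (11 − 0.091) = 0.1271 m³/s.
= 10.98 ML/d.

11.0 ML/d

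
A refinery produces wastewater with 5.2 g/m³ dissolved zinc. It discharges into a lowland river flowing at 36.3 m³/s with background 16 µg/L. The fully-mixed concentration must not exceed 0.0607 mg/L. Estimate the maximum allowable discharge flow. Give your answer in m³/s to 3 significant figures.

16 µg/L = 0.016 mg/L.
Mass balance at complete mixing: C_std·(Q_w + Q_r) = Q_w·C_e + Q_r·C_b.
Rearranging, Q_w = Q_r·(C_std − C_b)/(C_e − C_std) = 36.3·(0.0607 − 0.016) / (5.2 − 0.0607) = 0.3157 m³/s.

0.316 m³/s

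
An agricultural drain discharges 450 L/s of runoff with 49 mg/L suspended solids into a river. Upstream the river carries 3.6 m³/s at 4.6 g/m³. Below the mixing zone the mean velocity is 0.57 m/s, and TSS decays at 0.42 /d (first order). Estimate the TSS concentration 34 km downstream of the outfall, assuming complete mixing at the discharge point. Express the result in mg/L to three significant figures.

7.13 mg/L

450 L/s = 0.45 m³/s.
After complete mixing, C₀ = (0.45·49 + 3.6·4.6) / 4.05 = 9.533 mg/L.
Travel time t = 3.4e+04 m / 0.57 m/s = 5.965e+04 s = 0.6904 d.
C = 9.533·exp(−0.42·0.6904) = 9.533·0.7483 = 7.134 mg/L.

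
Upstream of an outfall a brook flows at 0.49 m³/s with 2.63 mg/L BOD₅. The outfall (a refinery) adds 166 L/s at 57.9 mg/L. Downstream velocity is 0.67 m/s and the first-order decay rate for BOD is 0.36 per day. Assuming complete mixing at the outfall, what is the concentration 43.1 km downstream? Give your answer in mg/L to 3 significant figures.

12.7 mg/L

166 L/s = 0.166 m³/s.
After complete mixing, C₀ = (0.166·57.9 + 0.49·2.63) / 0.656 = 16.62 mg/L.
Travel time t = 4.31e+04 m / 0.67 m/s = 6.433e+04 s = 0.7445 d.
C = 16.62·exp(−0.36·0.7445) = 16.62·0.7649 = 12.71 mg/L.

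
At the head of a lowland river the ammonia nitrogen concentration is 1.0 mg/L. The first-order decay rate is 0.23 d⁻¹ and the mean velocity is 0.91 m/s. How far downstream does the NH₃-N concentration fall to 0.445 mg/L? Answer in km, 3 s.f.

From C = C₀·e^(−kt), t = ln(C₀/C)/k = ln(1.0/0.445)/0.23 = 0.8097/0.23 = 3.52 d.
Distance = v·t = 0.91 m/s × 3.042e+05 s = 2.768e+05 m = 276.8 km.

277 km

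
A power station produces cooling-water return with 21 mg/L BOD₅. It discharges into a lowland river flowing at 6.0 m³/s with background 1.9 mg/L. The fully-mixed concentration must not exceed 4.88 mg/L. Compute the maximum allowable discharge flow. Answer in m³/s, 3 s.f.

Mass balance at complete mixing: C_std·(Q_w + Q_r) = Q_w·C_e + Q_r·C_b.
Rearranging, Q_w = Q_r·(C_std − C_b)/(C_e − C_std) = 6.0·(4.88 − 1.9) / (21 − 4.88) = 1.109 m³/s.

1.11 m³/s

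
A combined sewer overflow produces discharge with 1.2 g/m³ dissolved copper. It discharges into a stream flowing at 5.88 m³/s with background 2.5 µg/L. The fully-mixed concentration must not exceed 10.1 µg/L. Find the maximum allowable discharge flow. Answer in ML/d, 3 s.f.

3.24 ML/d

2.5 µg/L = 0.0025 mg/L.
10.1 µg/L = 0.0101 mg/L.
Mass balance at complete mixing: C_std·(Q_w + Q_r) = Q_w·C_e + Q_r·C_b.
Rearranging, Q_w = Q_r·(C_std − C_b)/(C_e − C_std) = 5.88·(0.0101 − 0.0025) / (1.2 − 0.0101) = 0.03756 m³/s.
= 3.245 ML/d.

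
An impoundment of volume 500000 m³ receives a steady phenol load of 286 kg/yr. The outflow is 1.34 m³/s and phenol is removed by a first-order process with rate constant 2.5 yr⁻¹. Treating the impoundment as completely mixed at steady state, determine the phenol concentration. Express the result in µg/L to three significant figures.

6.57 µg/L

Outflow Q = 1.34 m³/s × 3.156e+07 s/yr = 4.229e+07 m³/yr.
Steady-state CSTR mass balance: W = Q·C + k·V·C, so C = W/(Q + kV).
Q + kV = 4.229e+07 + 2.5·500000 = 4.354e+07 m³/yr.
C = 286/4.354e+07 = 6.569e-06 kg/m³ = 0.006569 mg/L = 6.569 µg/L.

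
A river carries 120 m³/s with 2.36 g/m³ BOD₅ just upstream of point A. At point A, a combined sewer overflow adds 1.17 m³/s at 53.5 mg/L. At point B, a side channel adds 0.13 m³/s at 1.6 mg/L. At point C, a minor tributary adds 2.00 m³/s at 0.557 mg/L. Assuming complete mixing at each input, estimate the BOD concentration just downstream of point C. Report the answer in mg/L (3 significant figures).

2.82 mg/L

After input A: C = (120·2.36 + 1.17·53.5) / 121.2 = 2.854 mg/L.
After input B: C = (121.2·2.854 + 0.13·1.6) / 121.3 = 2.852 mg/L.
After input C: C = (121.3·2.852 + 2·0.557) / 123.3 = 2.815 mg/L.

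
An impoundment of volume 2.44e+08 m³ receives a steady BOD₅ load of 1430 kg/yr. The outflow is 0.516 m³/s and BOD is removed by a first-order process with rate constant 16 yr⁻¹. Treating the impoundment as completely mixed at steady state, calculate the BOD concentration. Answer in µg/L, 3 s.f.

Outflow Q = 0.516 m³/s × 3.156e+07 s/yr = 1.628e+07 m³/yr.
Steady-state CSTR mass balance: W = Q·C + k·V·C, so C = W/(Q + kV).
Q + kV = 1.628e+07 + 16·2.44e+08 = 3.92e+09 m³/yr.
C = 1430/3.92e+09 = 3.648e-07 kg/m³ = 0.0003648 mg/L = 0.3648 µg/L.

0.365 µg/L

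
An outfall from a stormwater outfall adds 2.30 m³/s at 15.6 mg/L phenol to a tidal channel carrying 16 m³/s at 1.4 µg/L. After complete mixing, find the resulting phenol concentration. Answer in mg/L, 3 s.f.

1.4 µg/L = 0.0014 mg/L.
Flow-weighted mixing gives C = (2.3·15.6 + 16·0.0014) / (2.3 + 16) = 35.9/18.3 = 1.962 mg/L.

1.96 mg/L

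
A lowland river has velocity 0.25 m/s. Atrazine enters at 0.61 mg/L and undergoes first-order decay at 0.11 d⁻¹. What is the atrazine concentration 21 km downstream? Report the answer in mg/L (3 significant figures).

0.548 mg/L

Travel time t = 21 km / 0.25 m/s = 2.1e+04/0.25 = 8.4e+04 s = 0.9722 d.
First-order decay: C = 0.61·exp(−0.11·0.9722) = 0.61·0.8986 = 0.5481 mg/L.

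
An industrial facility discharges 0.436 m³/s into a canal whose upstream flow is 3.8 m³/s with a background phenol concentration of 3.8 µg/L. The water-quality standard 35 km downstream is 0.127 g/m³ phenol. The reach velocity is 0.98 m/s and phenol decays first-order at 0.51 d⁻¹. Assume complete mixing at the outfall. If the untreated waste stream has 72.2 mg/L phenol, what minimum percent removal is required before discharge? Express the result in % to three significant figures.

97.9 %

3.8 µg/L = 0.0038 mg/L.
Travel time to the compliance point: t = 3.5e+04/0.98 = 3.571e+04 s = 0.4134 d; decay factor exp(−0.51·0.4134) = 0.8099.
So the concentration just after mixing may be at most 0.127/0.8099 = 0.1568 mg/L.
Mass balance: 0.1568·4.236 = 0.436·Cₑ + 3.8·0.0038.
Cₑ = (0.6642 − 0.01444) / 0.436 = 1.49 mg/L.
Required removal = 1 − 1.49/72.2 = 97.94 %.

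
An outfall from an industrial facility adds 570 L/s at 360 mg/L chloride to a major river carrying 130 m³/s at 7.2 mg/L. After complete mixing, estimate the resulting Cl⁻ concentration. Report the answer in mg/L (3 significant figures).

570 L/s = 0.57 m³/s.
By mass balance at complete mixing, C = (0.57·360 + 130·7.2) / (0.57 + 130) = 1141/130.6 = 8.74 mg/L.

8.74 mg/L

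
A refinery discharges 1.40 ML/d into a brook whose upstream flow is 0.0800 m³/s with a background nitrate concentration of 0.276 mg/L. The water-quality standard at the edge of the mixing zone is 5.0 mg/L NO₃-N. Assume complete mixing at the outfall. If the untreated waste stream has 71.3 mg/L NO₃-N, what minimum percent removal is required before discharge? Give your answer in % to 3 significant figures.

1.40 ML/d = 0.0162 m³/s.
Mass balance: 5·0.0962 = 0.0162·Cₑ + 0.08·0.276.
Cₑ = (0.481 − 0.02208) / 0.0162 = 28.32 mg/L.
Required removal = 1 − 28.32/71.3 = 60.28 %.

60.3 %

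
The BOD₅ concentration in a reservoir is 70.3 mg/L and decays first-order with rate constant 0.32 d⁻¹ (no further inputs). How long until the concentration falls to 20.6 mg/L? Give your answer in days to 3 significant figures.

t = ln(C₀/C)/k = ln(70.3/20.6)/0.32 = 1.227/0.32 = 3.836 d.

3.84 d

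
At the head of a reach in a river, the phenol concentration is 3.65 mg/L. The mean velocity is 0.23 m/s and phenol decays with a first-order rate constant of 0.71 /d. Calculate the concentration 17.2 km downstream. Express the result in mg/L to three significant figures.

1.97 mg/L

Travel time t = 17.2 km / 0.23 m/s = 1.72e+04/0.23 = 7.478e+04 s = 0.8655 d.
First-order decay: C = 3.65·exp(−0.71·0.8655) = 3.65·0.5409 = 1.974 mg/L.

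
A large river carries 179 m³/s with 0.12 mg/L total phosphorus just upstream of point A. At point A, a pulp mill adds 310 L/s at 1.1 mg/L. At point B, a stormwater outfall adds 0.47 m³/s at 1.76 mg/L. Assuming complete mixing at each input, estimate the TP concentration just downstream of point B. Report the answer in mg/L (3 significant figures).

0.126 mg/L

310 L/s = 0.31 m³/s.
After input A: C = (179·0.12 + 0.31·1.1) / 179.3 = 0.1217 mg/L.
After input B: C = (179.3·0.1217 + 0.47·1.76) / 179.8 = 0.126 mg/L.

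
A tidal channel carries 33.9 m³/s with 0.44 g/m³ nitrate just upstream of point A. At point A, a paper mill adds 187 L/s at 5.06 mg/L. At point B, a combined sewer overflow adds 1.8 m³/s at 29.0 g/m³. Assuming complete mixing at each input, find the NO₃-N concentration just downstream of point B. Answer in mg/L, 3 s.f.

187 L/s = 0.187 m³/s.
After input A: C = (33.9·0.44 + 0.187·5.06) / 34.09 = 0.4653 mg/L.
After input B: C = (34.09·0.4653 + 1.8·29) / 35.89 = 1.897 mg/L.

1.90 mg/L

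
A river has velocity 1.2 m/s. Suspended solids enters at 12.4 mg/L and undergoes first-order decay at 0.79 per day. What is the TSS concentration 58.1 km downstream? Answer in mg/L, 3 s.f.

7.96 mg/L

Travel time t = 58.1 km / 1.2 m/s = 5.81e+04/1.2 = 4.842e+04 s = 0.5604 d.
First-order decay: C = 12.4·exp(−0.79·0.5604) = 12.4·0.6423 = 7.965 mg/L.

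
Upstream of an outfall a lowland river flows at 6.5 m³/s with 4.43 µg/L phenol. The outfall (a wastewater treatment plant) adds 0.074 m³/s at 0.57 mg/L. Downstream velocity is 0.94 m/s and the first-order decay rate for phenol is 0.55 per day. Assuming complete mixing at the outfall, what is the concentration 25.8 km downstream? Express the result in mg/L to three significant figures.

0.00907 mg/L

4.43 µg/L = 0.00443 mg/L.
After complete mixing, C₀ = (0.074·0.57 + 6.5·0.00443) / 6.574 = 0.0108 mg/L.
Travel time t = 2.58e+04 m / 0.94 m/s = 2.745e+04 s = 0.3177 d.
C = 0.0108·exp(−0.55·0.3177) = 0.0108·0.8397 = 0.009066 mg/L.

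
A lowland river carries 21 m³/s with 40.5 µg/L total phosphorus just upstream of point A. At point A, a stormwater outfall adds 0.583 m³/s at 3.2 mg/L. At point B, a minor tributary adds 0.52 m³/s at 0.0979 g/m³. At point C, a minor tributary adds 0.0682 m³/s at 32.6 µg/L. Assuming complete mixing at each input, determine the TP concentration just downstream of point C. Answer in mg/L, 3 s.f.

40.5 µg/L = 0.0405 mg/L.
After input A: C = (21·0.0405 + 0.583·3.2) / 21.58 = 0.1258 mg/L.
After input B: C = (21.58·0.1258 + 0.52·0.0979) / 22.1 = 0.1252 mg/L.
32.6 µg/L = 0.0326 mg/L.
After input C: C = (22.1·0.1252 + 0.0682·0.0326) / 22.17 = 0.1249 mg/L.

0.125 mg/L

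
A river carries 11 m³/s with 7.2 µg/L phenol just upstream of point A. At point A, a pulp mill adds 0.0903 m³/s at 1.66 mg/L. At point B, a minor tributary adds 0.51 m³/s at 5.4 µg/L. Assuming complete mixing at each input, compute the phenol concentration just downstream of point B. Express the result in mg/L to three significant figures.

0.0200 mg/L

7.2 µg/L = 0.0072 mg/L.
After input A: C = (11·0.0072 + 0.0903·1.66) / 11.09 = 0.02066 mg/L.
5.4 µg/L = 0.0054 mg/L.
After input B: C = (11.09·0.02066 + 0.51·0.0054) / 11.6 = 0.01999 mg/L.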